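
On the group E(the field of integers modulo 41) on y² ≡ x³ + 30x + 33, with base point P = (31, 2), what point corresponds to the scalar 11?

(22, 5)

Repeated addition: build up to 11P.
2P: tangent at (31, 2): λ = (3·31² + 30)/(2·2) ≡ 2/4. 4⁻¹ ≡ 31 (mod 41), so λ ≡ 2·31 ≡ 21.
  x = λ² - 31 - 31 = 441 - 62 ≡ 10; y = λ·(31 - 10) - 2 ≡ 29. → (10, 29)
3P: (10, 29) + (31, 2). λ = (2 - 29)/(31 - 10) ≡ 14/21 mod 41. 21⁻¹ ≡ 2 (mod 41) since 21·2 = 42 ≡ 1, so λ ≡ 28.
  x = λ² - 10 - 31 = 784 - 41 ≡ 5; y = λ·(10 - 5) - 29 ≡ 29. → (5, 29)
4P: (5, 29) + (31, 2). λ = (2 - 29)/(31 - 5) ≡ 14/26 mod 41. 26⁻¹ ≡ 30 (mod 41) since 26·30 = 780 ≡ 1, so λ ≡ 10.
  x = λ² - 5 - 31 = 100 - 36 ≡ 23; y = λ·(5 - 23) - 29 ≡ 37. → (23, 37)
5P: (23, 37) + (31, 2). λ = (2 - 37)/(31 - 23) ≡ 6/8 mod 41. 8⁻¹ ≡ 36 (mod 41) since 8·36 = 288 ≡ 1, so λ ≡ 11.
  x = λ² - 23 - 31 = 121 - 54 ≡ 26; y = λ·(23 - 26) - 37 ≡ 12. → (26, 12)
6P: (26, 12) + (31, 2). λ = (2 - 12)/(31 - 26) ≡ 31/5 mod 41. 5⁻¹ ≡ 33 (mod 41), so λ ≡ 39.
  x = λ² - 26 - 31 = 1521 - 57 ≡ 29; y = λ·(26 - 29) - 12 ≡ 35. → (29, 35)
7P: (29, 35) + (31, 2). λ = (2 - 35)/(31 - 29) ≡ 8/2 mod 41. 2⁻¹ ≡ 21 (mod 41) since 2·21 = 42 ≡ 1, so λ ≡ 4.
  x = λ² - 29 - 31 = 16 - 60 ≡ 38; y = λ·(29 - 38) - 35 ≡ 11. → (38, 11)
8P: (38, 11) + (31, 2). λ = (2 - 11)/(31 - 38) ≡ 32/34 mod 41. 34⁻¹ ≡ 35 (mod 41) since 34·35 = 1190 ≡ 1, so λ ≡ 13.
  x = λ² - 38 - 31 = 169 - 69 ≡ 18; y = λ·(38 - 18) - 11 ≡ 3. → (18, 3)
9P: (18, 3) + (31, 2). λ = (2 - 3)/(31 - 18) ≡ 40/13 mod 41. 13⁻¹ ≡ 19 (mod 41), so λ ≡ 22.
  x = λ² - 18 - 31 = 484 - 49 ≡ 25; y = λ·(18 - 25) - 3 ≡ 7. → (25, 7)
10P: (25, 7) + (31, 2). λ = (2 - 7)/(31 - 25) ≡ 36/6 mod 41. 6⁻¹ ≡ 7 (mod 41) since 6·7 = 42 ≡ 1, so λ ≡ 6.
  x = λ² - 25 - 31 = 36 - 56 ≡ 21; y = λ·(25 - 21) - 7 ≡ 17. → (21, 17)
11P: (21, 17) + (31, 2). λ = (2 - 17)/(31 - 21) ≡ 26/10 mod 41. 10⁻¹ ≡ 37 (mod 41) since 10·37 = 370 ≡ 1, so λ ≡ 19.
  x = λ² - 21 - 31 = 361 - 52 ≡ 22; y = λ·(21 - 22) - 17 ≡ 5. → (22, 5)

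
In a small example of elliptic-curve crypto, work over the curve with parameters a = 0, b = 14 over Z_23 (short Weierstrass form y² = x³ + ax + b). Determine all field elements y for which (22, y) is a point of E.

6, 17

x³ + 0x + 14 = 10662 ≡ 13 (mod 23).
Square roots of 13 mod 23: 6 and 17 (since 6² = 36 ≡ 13).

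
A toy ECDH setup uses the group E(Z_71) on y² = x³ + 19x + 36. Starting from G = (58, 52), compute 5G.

(26, 70)

Repeated addition: build up to 5G.
2G: tangent at (58, 52): λ = (3·58² + 19)/(2·52) ≡ 29/33. 33⁻¹ ≡ 28 (mod 71), so λ ≡ 29·28 ≡ 31.
  x = λ² - 58 - 58 = 961 - 116 ≡ 64; y = λ·(58 - 64) - 52 ≡ 46. → (64, 46)
3G: (64, 46) + (58, 52). λ = (52 - 46)/(58 - 64) ≡ 6/65 mod 71. 65⁻¹ ≡ 59 (mod 71), so λ ≡ 70.
  x = λ² - 64 - 58 = 4900 - 122 ≡ 21; y = λ·(64 - 21) - 46 ≡ 53. → (21, 53)
4G: (21, 53) + (58, 52). λ = (52 - 53)/(58 - 21) ≡ 70/37 mod 71. 37⁻¹ ≡ 48 (mod 71), so λ ≡ 23.
  x = λ² - 21 - 58 = 529 - 79 ≡ 24; y = λ·(21 - 24) - 53 ≡ 20. → (24, 20)
5G: (24, 20) + (58, 52). λ = (52 - 20)/(58 - 24) ≡ 32/34 mod 71. 34⁻¹ ≡ 23 (mod 71) since 34·23 = 782 ≡ 1, so λ ≡ 26.
  x = λ² - 24 - 58 = 676 - 82 ≡ 26; y = λ·(24 - 26) - 20 ≡ 70. → (26, 70)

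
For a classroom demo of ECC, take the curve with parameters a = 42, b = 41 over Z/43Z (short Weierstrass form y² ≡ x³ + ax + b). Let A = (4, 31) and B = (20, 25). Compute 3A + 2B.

First 3A:
Repeated addition: build up to 3A.
2A: tangent at (4, 31): λ = (3·4² + 42)/(2·31) ≡ 4/19. 19⁻¹ ≡ 34 (mod 43), so λ ≡ 4·34 ≡ 7.
  x = λ² - 4 - 4 = 49 - 8 ≡ 41; y = λ·(4 - 41) - 31 ≡ 11. → (41, 11)
3A: (41, 11) + (4, 31). λ = (31 - 11)/(4 - 41) ≡ 20/6 mod 43. 6⁻¹ ≡ 36 (mod 43) since 6·36 = 216 ≡ 1, so λ ≡ 32.
  x = λ² - 41 - 4 = 1024 - 45 ≡ 33; y = λ·(41 - 33) - 11 ≡ 30. → (33, 30)
3A = (33, 30).
Next 2B:
Repeated addition: build up to 2B.
2B: tangent at (20, 25): λ = (3·20² + 42)/(2·25) ≡ 38/7. 7⁻¹ ≡ 37 (mod 43), so λ ≡ 38·37 ≡ 30.
  x = λ² - 20 - 20 = 900 - 40 ≡ 0; y = λ·(20 - 0) - 25 ≡ 16. → (0, 16)
2B = (0, 16).
Finally 3A + 2B:
(33, 30) + (0, 16). λ = (16 - 30)/(0 - 33) ≡ 29/10 mod 43. 10⁻¹ ≡ 13 (mod 43) since 10·13 = 130 ≡ 1, so λ ≡ 33.
  x = λ² - 33 - 0 = 1089 - 33 ≡ 24; y = λ·(33 - 24) - 30 ≡ 9. → (24, 9)

(24, 9)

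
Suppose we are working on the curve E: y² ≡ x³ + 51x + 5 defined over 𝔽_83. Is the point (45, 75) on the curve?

y² = 75² ≡ 64; x³ + 51x + 5 = 93425 ≡ 50 (mod 83). 64 ≠ 50.

no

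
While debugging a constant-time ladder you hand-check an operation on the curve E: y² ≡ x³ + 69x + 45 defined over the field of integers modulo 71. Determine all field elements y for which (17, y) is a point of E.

x³ + 69x + 45 = 6131 ≡ 25 (mod 71).
Square roots of 25 mod 71: 5 and 66 (since 5² = 25 ≡ 25).

5, 66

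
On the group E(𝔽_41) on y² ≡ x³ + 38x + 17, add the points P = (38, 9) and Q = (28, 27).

(34, 33)

(38, 9) + (28, 27). λ = (27 - 9)/(28 - 38) ≡ 18/31 mod 41. 31⁻¹ ≡ 4 (mod 41), so λ ≡ 31.
  x = λ² - 38 - 28 = 961 - 66 ≡ 34; y = λ·(38 - 34) - 9 ≡ 33. → (34, 33)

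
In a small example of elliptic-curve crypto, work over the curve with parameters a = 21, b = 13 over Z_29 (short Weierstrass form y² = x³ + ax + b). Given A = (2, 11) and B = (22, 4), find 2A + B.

(22, 25)

First 2A:
Repeated addition: build up to 2A.
2A: tangent at (2, 11): λ = (3·2² + 21)/(2·11) ≡ 4/22. 22⁻¹ ≡ 4 (mod 29), so λ ≡ 4·4 ≡ 16.
  x = λ² - 2 - 2 = 256 - 4 ≡ 20; y = λ·(2 - 20) - 11 ≡ 20. → (20, 20)
2A = (20, 20).
Finally 2A + B:
(20, 20) + (22, 4). λ = (4 - 20)/(22 - 20) ≡ 13/2 mod 29. 2⁻¹ ≡ 15 (mod 29), so λ ≡ 21.
  x = λ² - 20 - 22 = 441 - 42 ≡ 22; y = λ·(20 - 22) - 20 ≡ 25. → (22, 25)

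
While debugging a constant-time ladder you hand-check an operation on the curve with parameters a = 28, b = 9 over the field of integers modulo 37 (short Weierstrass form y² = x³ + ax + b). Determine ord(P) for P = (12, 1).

2P: tangent at (12, 1): λ = (3·12² + 28)/(2·1) ≡ 16/2. 2⁻¹ ≡ 19 (mod 37) since 2·19 = 38 ≡ 1, so λ ≡ 16·19 ≡ 8.
  x = λ² - 12 - 12 = 64 - 24 ≡ 3; y = λ·(12 - 3) - 1 ≡ 34. → (3, 34)
3P: (3, 34) + (12, 1). λ = (1 - 34)/(12 - 3) ≡ 4/9 mod 37. 9⁻¹ ≡ 33 (mod 37) since 9·33 = 297 ≡ 1, so λ ≡ 21.
  x = λ² - 3 - 12 = 441 - 15 ≡ 19; y = λ·(3 - 19) - 34 ≡ 0. → (19, 0)
4P: (19, 0) + (12, 1). λ = (1 - 0)/(12 - 19) ≡ 1/30 mod 37. 30⁻¹ ≡ 21 (mod 37), so λ ≡ 21.
  x = λ² - 19 - 12 = 441 - 31 ≡ 3; y = λ·(19 - 3) - 0 ≡ 3. → (3, 3)
5P: (3, 3) + (12, 1). λ = (1 - 3)/(12 - 3) ≡ 35/9 mod 37. 9⁻¹ ≡ 33 (mod 37), so λ ≡ 8.
  x = λ² - 3 - 12 = 64 - 15 ≡ 12; y = λ·(3 - 12) - 3 ≡ 36. → (12, 36)
6P: (12, 36) + (12, 1): same x and y₁ ≡ -y₂, so the sum is O.
6P = O, so the order is 6.

6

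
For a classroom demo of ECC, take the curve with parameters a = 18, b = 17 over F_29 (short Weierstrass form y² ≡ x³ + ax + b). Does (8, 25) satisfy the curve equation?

y² = 25² ≡ 16; x³ + 18x + 17 = 673 ≡ 6 (mod 29). 16 ≠ 6.

no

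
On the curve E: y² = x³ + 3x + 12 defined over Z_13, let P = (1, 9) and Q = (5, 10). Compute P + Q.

(3, 10)

(1, 9) + (5, 10). λ = (10 - 9)/(5 - 1) ≡ 1/4 mod 13. 4⁻¹ ≡ 10 (mod 13), so λ ≡ 10.
  x = λ² - 1 - 5 = 100 - 6 ≡ 3; y = λ·(1 - 3) - 9 ≡ 10. → (3, 10)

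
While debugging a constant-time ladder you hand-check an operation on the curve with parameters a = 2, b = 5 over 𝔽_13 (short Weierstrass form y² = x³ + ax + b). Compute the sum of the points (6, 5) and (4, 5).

(6, 5) + (4, 5). λ = (5 - 5)/(4 - 6) ≡ 0/11 mod 13. 11⁻¹ ≡ 6 (mod 13) since 11·6 = 66 ≡ 1, so λ ≡ 0.
  x = λ² - 6 - 4 = 0 - 10 ≡ 3; y = λ·(6 - 3) - 5 ≡ 8. → (3, 8)

(3, 8)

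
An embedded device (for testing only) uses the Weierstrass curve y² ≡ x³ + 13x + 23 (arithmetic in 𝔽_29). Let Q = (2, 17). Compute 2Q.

(21, 4)

tangent at (2, 17): λ = (3·2² + 13)/(2·17) ≡ 25/5. 5⁻¹ ≡ 6 (mod 29), so λ ≡ 25·6 ≡ 5.
  x = λ² - 2 - 2 = 25 - 4 ≡ 21; y = λ·(2 - 21) - 17 ≡ 4. → (21, 4)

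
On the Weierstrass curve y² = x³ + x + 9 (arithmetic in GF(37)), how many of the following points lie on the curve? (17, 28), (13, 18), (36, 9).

(17, 28): 28² ≡ 7, rhs ≡ 18 → off.
(13, 18): 18² ≡ 28, rhs ≡ 36 → off.
(36, 9): 9² ≡ 7, rhs ≡ 7 → on.

1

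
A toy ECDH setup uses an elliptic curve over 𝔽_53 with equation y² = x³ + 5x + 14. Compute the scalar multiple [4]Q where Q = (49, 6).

Repeated addition: build up to 4Q.
2Q: tangent at (49, 6): λ = (3·49² + 5)/(2·6) ≡ 0/12. 12⁻¹ ≡ 31 (mod 53), so λ ≡ 0·31 ≡ 0.
  x = λ² - 49 - 49 = 0 - 98 ≡ 8; y = λ·(49 - 8) - 6 ≡ 47. → (8, 47)
3Q: (8, 47) + (49, 6). λ = (6 - 47)/(49 - 8) ≡ 12/41 mod 53. 41⁻¹ ≡ 22 (mod 53), so λ ≡ 52.
  x = λ² - 8 - 49 = 2704 - 57 ≡ 50; y = λ·(8 - 50) - 47 ≡ 48. → (50, 48)
4Q: (50, 48) + (49, 6). λ = (6 - 48)/(49 - 50) ≡ 11/52 mod 53. 52⁻¹ ≡ 52 (mod 53) since 52·52 = 2704 ≡ 1, so λ ≡ 42.
  x = λ² - 50 - 49 = 1764 - 99 ≡ 22; y = λ·(50 - 22) - 48 ≡ 15. → (22, 15)

(22, 15)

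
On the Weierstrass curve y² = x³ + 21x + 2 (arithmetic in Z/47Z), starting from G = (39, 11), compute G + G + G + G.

(27, 18)

Repeated addition: build up to 4G.
2G: tangent at (39, 11): λ = (3·39² + 21)/(2·11) ≡ 25/22. 22⁻¹ ≡ 15 (mod 47), so λ ≡ 25·15 ≡ 46.
  x = λ² - 39 - 39 = 2116 - 78 ≡ 17; y = λ·(39 - 17) - 11 ≡ 14. → (17, 14)
3G: (17, 14) + (39, 11). λ = (11 - 14)/(39 - 17) ≡ 44/22 mod 47. 22⁻¹ ≡ 15 (mod 47), so λ ≡ 2.
  x = λ² - 17 - 39 = 4 - 56 ≡ 42; y = λ·(17 - 42) - 14 ≡ 30. → (42, 30)
4G: (42, 30) + (39, 11). λ = (11 - 30)/(39 - 42) ≡ 28/44 mod 47. 44⁻¹ ≡ 31 (mod 47), so λ ≡ 22.
  x = λ² - 42 - 39 = 484 - 81 ≡ 27; y = λ·(42 - 27) - 30 ≡ 18. → (27, 18)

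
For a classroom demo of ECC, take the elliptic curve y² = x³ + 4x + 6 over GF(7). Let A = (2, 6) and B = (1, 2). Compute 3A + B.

(1, 5)

First 3A:
Repeated addition: build up to 3A.
2A: tangent at (2, 6): λ = (3·2² + 4)/(2·6) ≡ 2/5. 5⁻¹ ≡ 3 (mod 7) since 5·3 = 15 ≡ 1, so λ ≡ 2·3 ≡ 6.
  x = λ² - 2 - 2 = 36 - 4 ≡ 4; y = λ·(2 - 4) - 6 ≡ 3. → (4, 3)
3A: (4, 3) + (2, 6). λ = (6 - 3)/(2 - 4) ≡ 3/5 mod 7. 5⁻¹ ≡ 3 (mod 7), so λ ≡ 2.
  x = λ² - 4 - 2 = 4 - 6 ≡ 5; y = λ·(4 - 5) - 3 ≡ 2. → (5, 2)
3A = (5, 2).
Finally 3A + B:
(5, 2) + (1, 2). λ = (2 - 2)/(1 - 5) ≡ 0/3 mod 7. 3⁻¹ ≡ 5 (mod 7) since 3·5 = 15 ≡ 1, so λ ≡ 0.
  x = λ² - 5 - 1 = 0 - 6 ≡ 1; y = λ·(5 - 1) - 2 ≡ 5. → (1, 5)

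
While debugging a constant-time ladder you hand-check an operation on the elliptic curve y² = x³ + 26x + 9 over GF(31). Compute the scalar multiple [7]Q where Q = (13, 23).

Double-and-add on 7 = (111)₂. Start with Q = (13, 23) for the leading 1-bit.
double: tangent at (13, 23): λ = (3·13² + 26)/(2·23) ≡ 6/15. 15⁻¹ ≡ 29 (mod 31), so λ ≡ 6·29 ≡ 19.
  x = λ² - 13 - 13 = 361 - 26 ≡ 25; y = λ·(13 - 25) - 23 ≡ 28. → (25, 28)
add Q: (25, 28) + (13, 23). λ = (23 - 28)/(13 - 25) ≡ 26/19 mod 31. 19⁻¹ ≡ 18 (mod 31), so λ ≡ 3.
  x = λ² - 25 - 13 = 9 - 38 ≡ 2; y = λ·(25 - 2) - 28 ≡ 10. → (2, 10)
double: tangent at (2, 10): λ = (3·2² + 26)/(2·10) ≡ 7/20. 20⁻¹ ≡ 14 (mod 31), so λ ≡ 7·14 ≡ 5.
  x = λ² - 2 - 2 = 25 - 4 ≡ 21; y = λ·(2 - 21) - 10 ≡ 19. → (21, 19)
add Q: (21, 19) + (13, 23). λ = (23 - 19)/(13 - 21) ≡ 4/23 mod 31. 23⁻¹ ≡ 27 (mod 31) since 23·27 = 621 ≡ 1, so λ ≡ 15.
  x = λ² - 21 - 13 = 225 - 34 ≡ 5; y = λ·(21 - 5) - 19 ≡ 4. → (5, 4)

(5, 4)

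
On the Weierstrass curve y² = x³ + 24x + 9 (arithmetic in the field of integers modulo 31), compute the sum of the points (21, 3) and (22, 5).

(21, 3) + (22, 5). λ = (5 - 3)/(22 - 21) ≡ 2/1 mod 31. 1⁻¹ ≡ 1 (mod 31) since 1·1 = 1 ≡ 1, so λ ≡ 2.
  x = λ² - 21 - 22 = 4 - 43 ≡ 23; y = λ·(21 - 23) - 3 ≡ 24. → (23, 24)

(23, 24)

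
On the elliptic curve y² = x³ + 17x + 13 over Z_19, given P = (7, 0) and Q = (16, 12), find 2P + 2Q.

First 2P:
Repeated addition: build up to 2P.
2P: (7, 0) + (7, 0): same x and y₁ ≡ -y₂, so the sum is ∞.
2P = ∞.
Next 2Q:
Repeated addition: build up to 2Q.
2Q: tangent at (16, 12): λ = (3·16² + 17)/(2·12) ≡ 6/5. 5⁻¹ ≡ 4 (mod 19), so λ ≡ 6·4 ≡ 5.
  x = λ² - 16 - 16 = 25 - 32 ≡ 12; y = λ·(16 - 12) - 12 ≡ 8. → (12, 8)
2Q = (12, 8).
Finally 2P + 2Q:
∞ + (12, 8) = (12, 8) (identity).

(12, 8)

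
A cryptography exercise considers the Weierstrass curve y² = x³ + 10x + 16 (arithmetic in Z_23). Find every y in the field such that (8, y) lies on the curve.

none

x³ + 10x + 16 = 608 ≡ 10 (mod 23).
10 is a non-residue mod 23; no y exists.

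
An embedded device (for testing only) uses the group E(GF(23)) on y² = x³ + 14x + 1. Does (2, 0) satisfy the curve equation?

no

y² = 0² ≡ 0; x³ + 14x + 1 = 37 ≡ 14 (mod 23). 0 ≠ 14.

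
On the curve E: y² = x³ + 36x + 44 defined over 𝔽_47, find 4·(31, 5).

Write G = (31, 5).
Repeated addition: build up to 4G.
2G: tangent at (31, 5): λ = (3·31² + 36)/(2·5) ≡ 5/10. 10⁻¹ ≡ 33 (mod 47) since 10·33 = 330 ≡ 1, so λ ≡ 5·33 ≡ 24.
  x = λ² - 31 - 31 = 576 - 62 ≡ 44; y = λ·(31 - 44) - 5 ≡ 12. → (44, 12)
3G: (44, 12) + (31, 5). λ = (5 - 12)/(31 - 44) ≡ 40/34 mod 47. 34⁻¹ ≡ 18 (mod 47), so λ ≡ 15.
  x = λ² - 44 - 31 = 225 - 75 ≡ 9; y = λ·(44 - 9) - 12 ≡ 43. → (9, 43)
4G: (9, 43) + (31, 5). λ = (5 - 43)/(31 - 9) ≡ 9/22 mod 47. 22⁻¹ ≡ 15 (mod 47) since 22·15 = 330 ≡ 1, so λ ≡ 41.
  x = λ² - 9 - 31 = 1681 - 40 ≡ 43; y = λ·(9 - 43) - 43 ≡ 20. → (43, 20)

(43, 20)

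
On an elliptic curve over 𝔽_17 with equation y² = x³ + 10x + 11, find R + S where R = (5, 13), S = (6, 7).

(5, 13) + (6, 7). λ = (7 - 13)/(6 - 5) ≡ 11/1 mod 17. 1⁻¹ ≡ 1 (mod 17), so λ ≡ 11.
  x = λ² - 5 - 6 = 121 - 11 ≡ 8; y = λ·(5 - 8) - 13 ≡ 5. → (8, 5)

(8, 5)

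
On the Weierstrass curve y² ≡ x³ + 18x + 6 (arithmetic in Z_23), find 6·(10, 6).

Write G = (10, 6).
Repeated addition: build up to 6G.
2G: tangent at (10, 6): λ = (3·10² + 18)/(2·6) ≡ 19/12. 12⁻¹ ≡ 2 (mod 23) since 12·2 = 24 ≡ 1, so λ ≡ 19·2 ≡ 15.
  x = λ² - 10 - 10 = 225 - 20 ≡ 21; y = λ·(10 - 21) - 6 ≡ 13. → (21, 13)
3G: (21, 13) + (10, 6). λ = (6 - 13)/(10 - 21) ≡ 16/12 mod 23. 12⁻¹ ≡ 2 (mod 23) since 12·2 = 24 ≡ 1, so λ ≡ 9.
  x = λ² - 21 - 10 = 81 - 31 ≡ 4; y = λ·(21 - 4) - 13 ≡ 2. → (4, 2)
4G: (4, 2) + (10, 6). λ = (6 - 2)/(10 - 4) ≡ 4/6 mod 23. 6⁻¹ ≡ 4 (mod 23) since 6·4 = 24 ≡ 1, so λ ≡ 16.
  x = λ² - 4 - 10 = 256 - 14 ≡ 12; y = λ·(4 - 12) - 2 ≡ 8. → (12, 8)
5G: (12, 8) + (10, 6). λ = (6 - 8)/(10 - 12) ≡ 21/21 mod 23. 21⁻¹ ≡ 11 (mod 23), so λ ≡ 1.
  x = λ² - 12 - 10 = 1 - 22 ≡ 2; y = λ·(12 - 2) - 8 ≡ 2. → (2, 2)
6G: (2, 2) + (10, 6). λ = (6 - 2)/(10 - 2) ≡ 4/8 mod 23. 8⁻¹ ≡ 3 (mod 23) since 8·3 = 24 ≡ 1, so λ ≡ 12.
  x = λ² - 2 - 10 = 144 - 12 ≡ 17; y = λ·(2 - 17) - 2 ≡ 2. → (17, 2)

(17, 2)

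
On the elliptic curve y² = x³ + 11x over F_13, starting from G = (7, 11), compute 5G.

Repeated addition: build up to 5G.
2G: tangent at (7, 11): λ = (3·7² + 11)/(2·11) ≡ 2/9. 9⁻¹ ≡ 3 (mod 13) since 9·3 = 27 ≡ 1, so λ ≡ 2·3 ≡ 6.
  x = λ² - 7 - 7 = 36 - 14 ≡ 9; y = λ·(7 - 9) - 11 ≡ 3. → (9, 3)
3G: (9, 3) + (7, 11). λ = (11 - 3)/(7 - 9) ≡ 8/11 mod 13. 11⁻¹ ≡ 6 (mod 13) since 11·6 = 66 ≡ 1, so λ ≡ 9.
  x = λ² - 9 - 7 = 81 - 16 ≡ 0; y = λ·(9 - 0) - 3 ≡ 0. → (0, 0)
4G: (0, 0) + (7, 11). λ = (11 - 0)/(7 - 0) ≡ 11/7 mod 13. 7⁻¹ ≡ 2 (mod 13), so λ ≡ 9.
  x = λ² - 0 - 7 = 81 - 7 ≡ 9; y = λ·(0 - 9) - 0 ≡ 10. → (9, 10)
5G: (9, 10) + (7, 11). λ = (11 - 10)/(7 - 9) ≡ 1/11 mod 13. 11⁻¹ ≡ 6 (mod 13) since 11·6 = 66 ≡ 1, so λ ≡ 6.
  x = λ² - 9 - 7 = 36 - 16 ≡ 7; y = λ·(9 - 7) - 10 ≡ 2. → (7, 2)

(7, 2)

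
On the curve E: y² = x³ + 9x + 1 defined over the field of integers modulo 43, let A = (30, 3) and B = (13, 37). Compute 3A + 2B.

(4, 12)

First 3A:
Repeated addition: build up to 3A.
2A: tangent at (30, 3): λ = (3·30² + 9)/(2·3) ≡ 0/6. 6⁻¹ ≡ 36 (mod 43), so λ ≡ 0·36 ≡ 0.
  x = λ² - 30 - 30 = 0 - 60 ≡ 26; y = λ·(30 - 26) - 3 ≡ 40. → (26, 40)
3A: (26, 40) + (30, 3). λ = (3 - 40)/(30 - 26) ≡ 6/4 mod 43. 4⁻¹ ≡ 11 (mod 43), so λ ≡ 23.
  x = λ² - 26 - 30 = 529 - 56 ≡ 0; y = λ·(26 - 0) - 40 ≡ 42. → (0, 42)
3A = (0, 42).
Next 2B:
Repeated addition: build up to 2B.
2B: tangent at (13, 37): λ = (3·13² + 9)/(2·37) ≡ 0/31. 31⁻¹ ≡ 25 (mod 43) since 31·25 = 775 ≡ 1, so λ ≡ 0·25 ≡ 0.
  x = λ² - 13 - 13 = 0 - 26 ≡ 17; y = λ·(13 - 17) - 37 ≡ 6. → (17, 6)
2B = (17, 6).
Finally 3A + 2B:
(0, 42) + (17, 6). λ = (6 - 42)/(17 - 0) ≡ 7/17 mod 43. 17⁻¹ ≡ 38 (mod 43), so λ ≡ 8.
  x = λ² - 0 - 17 = 64 - 17 ≡ 4; y = λ·(0 - 4) - 42 ≡ 12. → (4, 12)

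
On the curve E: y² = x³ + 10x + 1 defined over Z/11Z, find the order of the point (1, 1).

10

2P: tangent at (1, 1): λ = (3·1² + 10)/(2·1) ≡ 2/2. 2⁻¹ ≡ 6 (mod 11) since 2·6 = 12 ≡ 1, so λ ≡ 2·6 ≡ 1.
  x = λ² - 1 - 1 = 1 - 2 ≡ 10; y = λ·(1 - 10) - 1 ≡ 1. → (10, 1)
3P: (10, 1) + (1, 1). λ = (1 - 1)/(1 - 10) ≡ 0/2 mod 11. 2⁻¹ ≡ 6 (mod 11) since 2·6 = 12 ≡ 1, so λ ≡ 0.
  x = λ² - 10 - 1 = 0 - 11 ≡ 0; y = λ·(10 - 0) - 1 ≡ 10. → (0, 10)
4P: (0, 10) + (1, 1). λ = (1 - 10)/(1 - 0) ≡ 2/1 mod 11. 1⁻¹ ≡ 1 (mod 11) since 1·1 = 1 ≡ 1, so λ ≡ 2.
  x = λ² - 0 - 1 = 4 - 1 ≡ 3; y = λ·(0 - 3) - 10 ≡ 6. → (3, 6)
5P: (3, 6) + (1, 1). λ = (1 - 6)/(1 - 3) ≡ 6/9 mod 11. 9⁻¹ ≡ 5 (mod 11), so λ ≡ 8.
  x = λ² - 3 - 1 = 64 - 4 ≡ 5; y = λ·(3 - 5) - 6 ≡ 0. → (5, 0)
6P: (5, 0) + (1, 1). λ = (1 - 0)/(1 - 5) ≡ 1/7 mod 11. 7⁻¹ ≡ 8 (mod 11) since 7·8 = 56 ≡ 1, so λ ≡ 8.
  x = λ² - 5 - 1 = 64 - 6 ≡ 3; y = λ·(5 - 3) - 0 ≡ 5. → (3, 5)
7P: (3, 5) + (1, 1). λ = (1 - 5)/(1 - 3) ≡ 7/9 mod 11. 9⁻¹ ≡ 5 (mod 11), so λ ≡ 2.
  x = λ² - 3 - 1 = 4 - 4 ≡ 0; y = λ·(3 - 0) - 5 ≡ 1. → (0, 1)
8P: (0, 1) + (1, 1). λ = (1 - 1)/(1 - 0) ≡ 0/1 mod 11. 1⁻¹ ≡ 1 (mod 11), so λ ≡ 0.
  x = λ² - 0 - 1 = 0 - 1 ≡ 10; y = λ·(0 - 10) - 1 ≡ 10. → (10, 10)
9P: (10, 10) + (1, 1). λ = (1 - 10)/(1 - 10) ≡ 2/2 mod 11. 2⁻¹ ≡ 6 (mod 11) since 2·6 = 12 ≡ 1, so λ ≡ 1.
  x = λ² - 10 - 1 = 1 - 11 ≡ 1; y = λ·(10 - 1) - 10 ≡ 10. → (1, 10)
10P: (1, 10) + (1, 1): same x and y₁ ≡ -y₂, so the sum is the point at infinity.
10P = the point at infinity, so the order is 10.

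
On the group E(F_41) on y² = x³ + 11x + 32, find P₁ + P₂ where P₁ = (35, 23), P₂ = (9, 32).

(40, 15)

(35, 23) + (9, 32). λ = (32 - 23)/(9 - 35) ≡ 9/15 mod 41. 15⁻¹ ≡ 11 (mod 41), so λ ≡ 17.
  x = λ² - 35 - 9 = 289 - 44 ≡ 40; y = λ·(35 - 40) - 23 ≡ 15. → (40, 15)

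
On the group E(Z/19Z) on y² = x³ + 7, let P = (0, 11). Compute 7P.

(0, 11)

Double-and-add on 7 = (111)₂. Start with P = (0, 11) for the leading 1-bit.
double: tangent at (0, 11): λ = (3·0² + 0)/(2·11) ≡ 0/3. 3⁻¹ ≡ 13 (mod 19) since 3·13 = 39 ≡ 1, so λ ≡ 0·13 ≡ 0.
  x = λ² - 0 - 0 = 0 - 0 ≡ 0; y = λ·(0 - 0) - 11 ≡ 8. → (0, 8)
add P: (0, 8) + (0, 11): same x and y₁ ≡ -y₂, so the sum is ∞.
double: ∞ + ∞ = ∞ (identity).
add P: ∞ + (0, 11) = (0, 11) (identity).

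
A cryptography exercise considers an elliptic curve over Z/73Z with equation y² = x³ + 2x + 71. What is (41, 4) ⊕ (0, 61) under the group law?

(41, 4) + (0, 61). λ = (61 - 4)/(0 - 41) ≡ 57/32 mod 73. 32⁻¹ ≡ 16 (mod 73), so λ ≡ 36.
  x = λ² - 41 - 0 = 1296 - 41 ≡ 14; y = λ·(41 - 14) - 4 ≡ 19. → (14, 19)

(14, 19)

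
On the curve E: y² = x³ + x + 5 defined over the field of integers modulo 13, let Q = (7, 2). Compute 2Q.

(3, 3)

tangent at (7, 2): λ = (3·7² + 1)/(2·2) ≡ 5/4. 4⁻¹ ≡ 10 (mod 13), so λ ≡ 5·10 ≡ 11.
  x = λ² - 7 - 7 = 121 - 14 ≡ 3; y = λ·(7 - 3) - 2 ≡ 3. → (3, 3)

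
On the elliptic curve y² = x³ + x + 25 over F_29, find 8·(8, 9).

(11, 27)

Write Q = (8, 9).
Repeated addition: build up to 8Q.
2Q: tangent at (8, 9): λ = (3·8² + 1)/(2·9) ≡ 19/18. 18⁻¹ ≡ 21 (mod 29), so λ ≡ 19·21 ≡ 22.
  x = λ² - 8 - 8 = 484 - 16 ≡ 4; y = λ·(8 - 4) - 9 ≡ 21. → (4, 21)
3Q: (4, 21) + (8, 9). λ = (9 - 21)/(8 - 4) ≡ 17/4 mod 29. 4⁻¹ ≡ 22 (mod 29), so λ ≡ 26.
  x = λ² - 4 - 8 = 676 - 12 ≡ 26; y = λ·(4 - 26) - 21 ≡ 16. → (26, 16)
4Q: (26, 16) + (8, 9). λ = (9 - 16)/(8 - 26) ≡ 22/11 mod 29. 11⁻¹ ≡ 8 (mod 29) since 11·8 = 88 ≡ 1, so λ ≡ 2.
  x = λ² - 26 - 8 = 4 - 34 ≡ 28; y = λ·(26 - 28) - 16 ≡ 9. → (28, 9)
5Q: (28, 9) + (8, 9). λ = (9 - 9)/(8 - 28) ≡ 0/9 mod 29. 9⁻¹ ≡ 13 (mod 29) since 9·13 = 117 ≡ 1, so λ ≡ 0.
  x = λ² - 28 - 8 = 0 - 36 ≡ 22; y = λ·(28 - 22) - 9 ≡ 20. → (22, 20)
6Q: (22, 20) + (8, 9). λ = (9 - 20)/(8 - 22) ≡ 18/15 mod 29. 15⁻¹ ≡ 2 (mod 29), so λ ≡ 7.
  x = λ² - 22 - 8 = 49 - 30 ≡ 19; y = λ·(22 - 19) - 20 ≡ 1. → (19, 1)
7Q: (19, 1) + (8, 9). λ = (9 - 1)/(8 - 19) ≡ 8/18 mod 29. 18⁻¹ ≡ 21 (mod 29), so λ ≡ 23.
  x = λ² - 19 - 8 = 529 - 27 ≡ 9; y = λ·(19 - 9) - 1 ≡ 26. → (9, 26)
8Q: (9, 26) + (8, 9). λ = (9 - 26)/(8 - 9) ≡ 12/28 mod 29. 28⁻¹ ≡ 28 (mod 29), so λ ≡ 17.
  x = λ² - 9 - 8 = 289 - 17 ≡ 11; y = λ·(9 - 11) - 26 ≡ 27. → (11, 27)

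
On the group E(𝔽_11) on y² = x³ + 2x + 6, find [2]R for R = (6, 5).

(10, 6)

tangent at (6, 5): λ = (3·6² + 2)/(2·5) ≡ 0/10. 10⁻¹ ≡ 10 (mod 11), so λ ≡ 0·10 ≡ 0.
  x = λ² - 6 - 6 = 0 - 12 ≡ 10; y = λ·(6 - 10) - 5 ≡ 6. → (10, 6)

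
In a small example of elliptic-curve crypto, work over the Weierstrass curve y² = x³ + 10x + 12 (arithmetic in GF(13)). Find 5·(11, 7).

(0, 8)

Write G = (11, 7).
Repeated addition: build up to 5G.
2G: tangent at (11, 7): λ = (3·11² + 10)/(2·7) ≡ 9/1. 1⁻¹ ≡ 1 (mod 13) since 1·1 = 1 ≡ 1, so λ ≡ 9·1 ≡ 9.
  x = λ² - 11 - 11 = 81 - 22 ≡ 7; y = λ·(11 - 7) - 7 ≡ 3. → (7, 3)
3G: (7, 3) + (11, 7). λ = (7 - 3)/(11 - 7) ≡ 4/4 mod 13. 4⁻¹ ≡ 10 (mod 13) since 4·10 = 40 ≡ 1, so λ ≡ 1.
  x = λ² - 7 - 11 = 1 - 18 ≡ 9; y = λ·(7 - 9) - 3 ≡ 8. → (9, 8)
4G: (9, 8) + (11, 7). λ = (7 - 8)/(11 - 9) ≡ 12/2 mod 13. 2⁻¹ ≡ 7 (mod 13), so λ ≡ 6.
  x = λ² - 9 - 11 = 36 - 20 ≡ 3; y = λ·(9 - 3) - 8 ≡ 2. → (3, 2)
5G: (3, 2) + (11, 7). λ = (7 - 2)/(11 - 3) ≡ 5/8 mod 13. 8⁻¹ ≡ 5 (mod 13) since 8·5 = 40 ≡ 1, so λ ≡ 12.
  x = λ² - 3 - 11 = 144 - 14 ≡ 0; y = λ·(3 - 0) - 2 ≡ 8. → (0, 8)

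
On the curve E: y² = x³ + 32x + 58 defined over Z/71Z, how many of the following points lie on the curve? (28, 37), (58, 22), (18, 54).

1

(28, 37): 37² ≡ 20, rhs ≡ 44 → off.
(58, 22): 22² ≡ 58, rhs ≡ 1 → off.
(18, 54): 54² ≡ 5, rhs ≡ 5 → on.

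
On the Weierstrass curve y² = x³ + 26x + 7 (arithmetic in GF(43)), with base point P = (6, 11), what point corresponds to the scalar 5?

Double-and-add on 5 = (101)₂. Start with P = (6, 11) for the leading 1-bit.
double: tangent at (6, 11): λ = (3·6² + 26)/(2·11) ≡ 5/22. 22⁻¹ ≡ 2 (mod 43), so λ ≡ 5·2 ≡ 10.
  x = λ² - 6 - 6 = 100 - 12 ≡ 2; y = λ·(6 - 2) - 11 ≡ 29. → (2, 29)
double: tangent at (2, 29): λ = (3·2² + 26)/(2·29) ≡ 38/15. 15⁻¹ ≡ 23 (mod 43) since 15·23 = 345 ≡ 1, so λ ≡ 38·23 ≡ 14.
  x = λ² - 2 - 2 = 196 - 4 ≡ 20; y = λ·(2 - 20) - 29 ≡ 20. → (20, 20)
add P: (20, 20) + (6, 11). λ = (11 - 20)/(6 - 20) ≡ 34/29 mod 43. 29⁻¹ ≡ 3 (mod 43) since 29·3 = 87 ≡ 1, so λ ≡ 16.
  x = λ² - 20 - 6 = 256 - 26 ≡ 15; y = λ·(20 - 15) - 20 ≡ 17. → (15, 17)

(15, 17)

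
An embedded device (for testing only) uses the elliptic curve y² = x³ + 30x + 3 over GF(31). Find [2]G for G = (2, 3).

tangent at (2, 3): λ = (3·2² + 30)/(2·3) ≡ 11/6. 6⁻¹ ≡ 26 (mod 31) since 6·26 = 156 ≡ 1, so λ ≡ 11·26 ≡ 7.
  x = λ² - 2 - 2 = 49 - 4 ≡ 14; y = λ·(2 - 14) - 3 ≡ 6. → (14, 6)

(14, 6)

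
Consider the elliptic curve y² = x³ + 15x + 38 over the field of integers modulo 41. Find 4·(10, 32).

Write Q = (10, 32).
Repeated addition: build up to 4Q.
2Q: tangent at (10, 32): λ = (3·10² + 15)/(2·32) ≡ 28/23. 23⁻¹ ≡ 25 (mod 41) since 23·25 = 575 ≡ 1, so λ ≡ 28·25 ≡ 3.
  x = λ² - 10 - 10 = 9 - 20 ≡ 30; y = λ·(10 - 30) - 32 ≡ 31. → (30, 31)
3Q: (30, 31) + (10, 32). λ = (32 - 31)/(10 - 30) ≡ 1/21 mod 41. 21⁻¹ ≡ 2 (mod 41) since 21·2 = 42 ≡ 1, so λ ≡ 2.
  x = λ² - 30 - 10 = 4 - 40 ≡ 5; y = λ·(30 - 5) - 31 ≡ 19. → (5, 19)
4Q: (5, 19) + (10, 32). λ = (32 - 19)/(10 - 5) ≡ 13/5 mod 41. 5⁻¹ ≡ 33 (mod 41), so λ ≡ 19.
  x = λ² - 5 - 10 = 361 - 15 ≡ 18; y = λ·(5 - 18) - 19 ≡ 21. → (18, 21)

(18, 21)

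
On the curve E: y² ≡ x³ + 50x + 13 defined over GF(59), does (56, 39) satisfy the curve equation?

y² = 39² ≡ 46; x³ + 50x + 13 = 178429 ≡ 13 (mod 59). 46 ≠ 13.

no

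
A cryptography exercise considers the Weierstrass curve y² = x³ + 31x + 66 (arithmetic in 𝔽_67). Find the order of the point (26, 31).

2P: tangent at (26, 31): λ = (3·26² + 31)/(2·31) ≡ 49/62. 62⁻¹ ≡ 40 (mod 67) since 62·40 = 2480 ≡ 1, so λ ≡ 49·40 ≡ 17.
  x = λ² - 26 - 26 = 289 - 52 ≡ 36; y = λ·(26 - 36) - 31 ≡ 0. → (36, 0)
3P: (36, 0) + (26, 31). λ = (31 - 0)/(26 - 36) ≡ 31/57 mod 67. 57⁻¹ ≡ 20 (mod 67), so λ ≡ 17.
  x = λ² - 36 - 26 = 289 - 62 ≡ 26; y = λ·(36 - 26) - 0 ≡ 36. → (26, 36)
4P: (26, 36) + (26, 31): same x and y₁ ≡ -y₂, so the sum is O.
4P = O, so the order is 4.

4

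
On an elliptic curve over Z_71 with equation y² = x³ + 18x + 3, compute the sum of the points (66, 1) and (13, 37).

(66, 1) + (13, 37). λ = (37 - 1)/(13 - 66) ≡ 36/18 mod 71. 18⁻¹ ≡ 4 (mod 71), so λ ≡ 2.
  x = λ² - 66 - 13 = 4 - 79 ≡ 67; y = λ·(66 - 67) - 1 ≡ 68. → (67, 68)

(67, 68)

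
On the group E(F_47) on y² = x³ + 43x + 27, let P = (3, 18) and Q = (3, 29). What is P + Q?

The two points share x = 3 and their y-coordinates satisfy 18 + 29 ≡ 0 (mod 47), so they are inverses. Their sum is the point at infinity.

O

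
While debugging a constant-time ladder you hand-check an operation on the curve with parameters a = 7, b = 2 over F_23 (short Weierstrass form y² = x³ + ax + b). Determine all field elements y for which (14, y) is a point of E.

x³ + 7x + 2 = 2844 ≡ 15 (mod 23).
15 is a non-residue mod 23; no y exists.

none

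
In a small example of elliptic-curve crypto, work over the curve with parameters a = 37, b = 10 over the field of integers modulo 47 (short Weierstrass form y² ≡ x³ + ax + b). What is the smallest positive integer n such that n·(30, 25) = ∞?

2P: tangent at (30, 25): λ = (3·30² + 37)/(2·25) ≡ 11/3. 3⁻¹ ≡ 16 (mod 47), so λ ≡ 11·16 ≡ 35.
  x = λ² - 30 - 30 = 1225 - 60 ≡ 37; y = λ·(30 - 37) - 25 ≡ 12. → (37, 12)
3P: (37, 12) + (30, 25). λ = (25 - 12)/(30 - 37) ≡ 13/40 mod 47. 40⁻¹ ≡ 20 (mod 47) since 40·20 = 800 ≡ 1, so λ ≡ 25.
  x = λ² - 37 - 30 = 625 - 67 ≡ 41; y = λ·(37 - 41) - 12 ≡ 29. → (41, 29)
4P: (41, 29) + (30, 25). λ = (25 - 29)/(30 - 41) ≡ 43/36 mod 47. 36⁻¹ ≡ 17 (mod 47), so λ ≡ 26.
  x = λ² - 41 - 30 = 676 - 71 ≡ 41; y = λ·(41 - 41) - 29 ≡ 18. → (41, 18)
5P: (41, 18) + (30, 25). λ = (25 - 18)/(30 - 41) ≡ 7/36 mod 47. 36⁻¹ ≡ 17 (mod 47), so λ ≡ 25.
  x = λ² - 41 - 30 = 625 - 71 ≡ 37; y = λ·(41 - 37) - 18 ≡ 35. → (37, 35)
6P: (37, 35) + (30, 25). λ = (25 - 35)/(30 - 37) ≡ 37/40 mod 47. 40⁻¹ ≡ 20 (mod 47), so λ ≡ 35.
  x = λ² - 37 - 30 = 1225 - 67 ≡ 30; y = λ·(37 - 30) - 35 ≡ 22. → (30, 22)
7P: (30, 22) + (30, 25): same x and y₁ ≡ -y₂, so the sum is ∞.
7P = ∞, so the order is 7.

7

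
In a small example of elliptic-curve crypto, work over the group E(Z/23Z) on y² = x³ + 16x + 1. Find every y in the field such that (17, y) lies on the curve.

none

x³ + 16x + 1 = 5186 ≡ 11 (mod 23).
11 is a non-residue mod 23; no y exists.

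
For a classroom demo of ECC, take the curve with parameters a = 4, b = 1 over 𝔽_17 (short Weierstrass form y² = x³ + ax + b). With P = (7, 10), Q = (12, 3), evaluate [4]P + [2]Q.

First 4P:
Repeated addition: build up to 4P.
2P: tangent at (7, 10): λ = (3·7² + 4)/(2·10) ≡ 15/3. 3⁻¹ ≡ 6 (mod 17), so λ ≡ 15·6 ≡ 5.
  x = λ² - 7 - 7 = 25 - 14 ≡ 11; y = λ·(7 - 11) - 10 ≡ 4. → (11, 4)
3P: (11, 4) + (7, 10). λ = (10 - 4)/(7 - 11) ≡ 6/13 mod 17. 13⁻¹ ≡ 4 (mod 17) since 13·4 = 52 ≡ 1, so λ ≡ 7.
  x = λ² - 11 - 7 = 49 - 18 ≡ 14; y = λ·(11 - 14) - 4 ≡ 9. → (14, 9)
4P: (14, 9) + (7, 10). λ = (10 - 9)/(7 - 14) ≡ 1/10 mod 17. 10⁻¹ ≡ 12 (mod 17), so λ ≡ 12.
  x = λ² - 14 - 7 = 144 - 21 ≡ 4; y = λ·(14 - 4) - 9 ≡ 9. → (4, 9)
4P = (4, 9).
Next 2Q:
Repeated addition: build up to 2Q.
2Q: tangent at (12, 3): λ = (3·12² + 4)/(2·3) ≡ 11/6. 6⁻¹ ≡ 3 (mod 17), so λ ≡ 11·3 ≡ 16.
  x = λ² - 12 - 12 = 256 - 24 ≡ 11; y = λ·(12 - 11) - 3 ≡ 13. → (11, 13)
2Q = (11, 13).
Finally 4P + 2Q:
(4, 9) + (11, 13). λ = (13 - 9)/(11 - 4) ≡ 4/7 mod 17. 7⁻¹ ≡ 5 (mod 17) since 7·5 = 35 ≡ 1, so λ ≡ 3.
  x = λ² - 4 - 11 = 9 - 15 ≡ 11; y = λ·(4 - 11) - 9 ≡ 4. → (11, 4)

(11, 4)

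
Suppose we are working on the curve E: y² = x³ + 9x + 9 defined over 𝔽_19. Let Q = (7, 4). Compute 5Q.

(8, 17)

Repeated addition: build up to 5Q.
2Q: tangent at (7, 4): λ = (3·7² + 9)/(2·4) ≡ 4/8. 8⁻¹ ≡ 12 (mod 19), so λ ≡ 4·12 ≡ 10.
  x = λ² - 7 - 7 = 100 - 14 ≡ 10; y = λ·(7 - 10) - 4 ≡ 4. → (10, 4)
3Q: (10, 4) + (7, 4). λ = (4 - 4)/(7 - 10) ≡ 0/16 mod 19. 16⁻¹ ≡ 6 (mod 19), so λ ≡ 0.
  x = λ² - 10 - 7 = 0 - 17 ≡ 2; y = λ·(10 - 2) - 4 ≡ 15. → (2, 15)
4Q: (2, 15) + (7, 4). λ = (4 - 15)/(7 - 2) ≡ 8/5 mod 19. 5⁻¹ ≡ 4 (mod 19), so λ ≡ 13.
  x = λ² - 2 - 7 = 169 - 9 ≡ 8; y = λ·(2 - 8) - 15 ≡ 2. → (8, 2)
5Q: (8, 2) + (7, 4). λ = (4 - 2)/(7 - 8) ≡ 2/18 mod 19. 18⁻¹ ≡ 18 (mod 19), so λ ≡ 17.
  x = λ² - 8 - 7 = 289 - 15 ≡ 8; y = λ·(8 - 8) - 2 ≡ 17. → (8, 17)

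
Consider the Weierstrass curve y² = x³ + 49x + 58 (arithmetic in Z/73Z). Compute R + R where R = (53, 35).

tangent at (53, 35): λ = (3·53² + 49)/(2·35) ≡ 8/70. 70⁻¹ ≡ 24 (mod 73), so λ ≡ 8·24 ≡ 46.
  x = λ² - 53 - 53 = 2116 - 106 ≡ 39; y = λ·(53 - 39) - 35 ≡ 25. → (39, 25)

(39, 25)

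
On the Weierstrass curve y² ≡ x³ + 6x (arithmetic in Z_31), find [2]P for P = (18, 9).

(9, 15)

tangent at (18, 9): λ = (3·18² + 6)/(2·9) ≡ 17/18. 18⁻¹ ≡ 19 (mod 31) since 18·19 = 342 ≡ 1, so λ ≡ 17·19 ≡ 13.
  x = λ² - 18 - 18 = 169 - 36 ≡ 9; y = λ·(18 - 9) - 9 ≡ 15. → (9, 15)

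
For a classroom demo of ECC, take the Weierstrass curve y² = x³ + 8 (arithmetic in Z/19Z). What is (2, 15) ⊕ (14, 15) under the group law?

(3, 4)

(2, 15) + (14, 15). λ = (15 - 15)/(14 - 2) ≡ 0/12 mod 19. 12⁻¹ ≡ 8 (mod 19), so λ ≡ 0.
  x = λ² - 2 - 14 = 0 - 16 ≡ 3; y = λ·(2 - 3) - 15 ≡ 4. → (3, 4)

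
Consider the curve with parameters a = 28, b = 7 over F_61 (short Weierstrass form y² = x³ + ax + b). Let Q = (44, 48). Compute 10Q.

Double-and-add on 10 = (1010)₂. Start with Q = (44, 48) for the leading 1-bit.
double: tangent at (44, 48): λ = (3·44² + 28)/(2·48) ≡ 41/35. 35⁻¹ ≡ 7 (mod 61), so λ ≡ 41·7 ≡ 43.
  x = λ² - 44 - 44 = 1849 - 88 ≡ 53; y = λ·(44 - 53) - 48 ≡ 53. → (53, 53)
double: tangent at (53, 53): λ = (3·53² + 28)/(2·53) ≡ 37/45. 45⁻¹ ≡ 19 (mod 61), so λ ≡ 37·19 ≡ 32.
  x = λ² - 53 - 53 = 1024 - 106 ≡ 3; y = λ·(53 - 3) - 53 ≡ 22. → (3, 22)
add Q: (3, 22) + (44, 48). λ = (48 - 22)/(44 - 3) ≡ 26/41 mod 61. 41⁻¹ ≡ 3 (mod 61) since 41·3 = 123 ≡ 1, so λ ≡ 17.
  x = λ² - 3 - 44 = 289 - 47 ≡ 59; y = λ·(3 - 59) - 22 ≡ 2. → (59, 2)
double: tangent at (59, 2): λ = (3·59² + 28)/(2·2) ≡ 40/4. 4⁻¹ ≡ 46 (mod 61) since 4·46 = 184 ≡ 1, so λ ≡ 40·46 ≡ 10.
  x = λ² - 59 - 59 = 100 - 118 ≡ 43; y = λ·(59 - 43) - 2 ≡ 36. → (43, 36)

(43, 36)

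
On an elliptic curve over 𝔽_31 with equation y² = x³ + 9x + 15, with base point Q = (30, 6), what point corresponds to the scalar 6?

Repeated addition: build up to 6Q.
2Q: tangent at (30, 6): λ = (3·30² + 9)/(2·6) ≡ 12/12. 12⁻¹ ≡ 13 (mod 31) since 12·13 = 156 ≡ 1, so λ ≡ 12·13 ≡ 1.
  x = λ² - 30 - 30 = 1 - 60 ≡ 3; y = λ·(30 - 3) - 6 ≡ 21. → (3, 21)
3Q: (3, 21) + (30, 6). λ = (6 - 21)/(30 - 3) ≡ 16/27 mod 31. 27⁻¹ ≡ 23 (mod 31), so λ ≡ 27.
  x = λ² - 3 - 30 = 729 - 33 ≡ 14; y = λ·(3 - 14) - 21 ≡ 23. → (14, 23)
4Q: (14, 23) + (30, 6). λ = (6 - 23)/(30 - 14) ≡ 14/16 mod 31. 16⁻¹ ≡ 2 (mod 31), so λ ≡ 28.
  x = λ² - 14 - 30 = 784 - 44 ≡ 27; y = λ·(14 - 27) - 23 ≡ 16. → (27, 16)
5Q: (27, 16) + (30, 6). λ = (6 - 16)/(30 - 27) ≡ 21/3 mod 31. 3⁻¹ ≡ 21 (mod 31) since 3·21 = 63 ≡ 1, so λ ≡ 7.
  x = λ² - 27 - 30 = 49 - 57 ≡ 23; y = λ·(27 - 23) - 16 ≡ 12. → (23, 12)
6Q: (23, 12) + (30, 6). λ = (6 - 12)/(30 - 23) ≡ 25/7 mod 31. 7⁻¹ ≡ 9 (mod 31) since 7·9 = 63 ≡ 1, so λ ≡ 8.
  x = λ² - 23 - 30 = 64 - 53 ≡ 11; y = λ·(23 - 11) - 12 ≡ 22. → (11, 22)

(11, 22)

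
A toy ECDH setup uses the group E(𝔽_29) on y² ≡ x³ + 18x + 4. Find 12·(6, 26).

Write Q = (6, 26).
Repeated addition: build up to 12Q.
2Q: tangent at (6, 26): λ = (3·6² + 18)/(2·26) ≡ 10/23. 23⁻¹ ≡ 24 (mod 29), so λ ≡ 10·24 ≡ 8.
  x = λ² - 6 - 6 = 64 - 12 ≡ 23; y = λ·(6 - 23) - 26 ≡ 12. → (23, 12)
3Q: (23, 12) + (6, 26). λ = (26 - 12)/(6 - 23) ≡ 14/12 mod 29. 12⁻¹ ≡ 17 (mod 29), so λ ≡ 6.
  x = λ² - 23 - 6 = 36 - 29 ≡ 7; y = λ·(23 - 7) - 12 ≡ 26. → (7, 26)
4Q: (7, 26) + (6, 26). λ = (26 - 26)/(6 - 7) ≡ 0/28 mod 29. 28⁻¹ ≡ 28 (mod 29) since 28·28 = 784 ≡ 1, so λ ≡ 0.
  x = λ² - 7 - 6 = 0 - 13 ≡ 16; y = λ·(7 - 16) - 26 ≡ 3. → (16, 3)
5Q: (16, 3) + (6, 26). λ = (26 - 3)/(6 - 16) ≡ 23/19 mod 29. 19⁻¹ ≡ 26 (mod 29), so λ ≡ 18.
  x = λ² - 16 - 6 = 324 - 22 ≡ 12; y = λ·(16 - 12) - 3 ≡ 11. → (12, 11)
6Q: (12, 11) + (6, 26). λ = (26 - 11)/(6 - 12) ≡ 15/23 mod 29. 23⁻¹ ≡ 24 (mod 29), so λ ≡ 12.
  x = λ² - 12 - 6 = 144 - 18 ≡ 10; y = λ·(12 - 10) - 11 ≡ 13. → (10, 13)
7Q: (10, 13) + (6, 26). λ = (26 - 13)/(6 - 10) ≡ 13/25 mod 29. 25⁻¹ ≡ 7 (mod 29), so λ ≡ 4.
  x = λ² - 10 - 6 = 16 - 16 ≡ 0; y = λ·(10 - 0) - 13 ≡ 27. → (0, 27)
8Q: (0, 27) + (6, 26). λ = (26 - 27)/(6 - 0) ≡ 28/6 mod 29. 6⁻¹ ≡ 5 (mod 29), so λ ≡ 24.
  x = λ² - 0 - 6 = 576 - 6 ≡ 19; y = λ·(0 - 19) - 27 ≡ 10. → (19, 10)
9Q: (19, 10) + (6, 26). λ = (26 - 10)/(6 - 19) ≡ 16/16 mod 29. 16⁻¹ ≡ 20 (mod 29), so λ ≡ 1.
  x = λ² - 19 - 6 = 1 - 25 ≡ 5; y = λ·(19 - 5) - 10 ≡ 4. → (5, 4)
10Q: (5, 4) + (6, 26). λ = (26 - 4)/(6 - 5) ≡ 22/1 mod 29. 1⁻¹ ≡ 1 (mod 29), so λ ≡ 22.
  x = λ² - 5 - 6 = 484 - 11 ≡ 9; y = λ·(5 - 9) - 4 ≡ 24. → (9, 24)
11Q: (9, 24) + (6, 26). λ = (26 - 24)/(6 - 9) ≡ 2/26 mod 29. 26⁻¹ ≡ 19 (mod 29), so λ ≡ 9.
  x = λ² - 9 - 6 = 81 - 15 ≡ 8; y = λ·(9 - 8) - 24 ≡ 14. → (8, 14)
12Q: (8, 14) + (6, 26). λ = (26 - 14)/(6 - 8) ≡ 12/27 mod 29. 27⁻¹ ≡ 14 (mod 29) since 27·14 = 378 ≡ 1, so λ ≡ 23.
  x = λ² - 8 - 6 = 529 - 14 ≡ 22; y = λ·(8 - 22) - 14 ≡ 12. → (22, 12)

(22, 12)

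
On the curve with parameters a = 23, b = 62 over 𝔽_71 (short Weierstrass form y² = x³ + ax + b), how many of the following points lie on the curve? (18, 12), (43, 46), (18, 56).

0

(18, 12): 12² ≡ 2, rhs ≡ 60 → off.
(43, 46): 46² ≡ 57, rhs ≡ 44 → off.
(18, 56): 56² ≡ 12, rhs ≡ 60 → off.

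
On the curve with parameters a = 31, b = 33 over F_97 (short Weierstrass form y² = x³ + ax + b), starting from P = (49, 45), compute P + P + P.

(33, 91)

Repeated addition: build up to 3P.
2P: tangent at (49, 45): λ = (3·49² + 31)/(2·45) ≡ 56/90. 90⁻¹ ≡ 83 (mod 97) since 90·83 = 7470 ≡ 1, so λ ≡ 56·83 ≡ 89.
  x = λ² - 49 - 49 = 7921 - 98 ≡ 63; y = λ·(49 - 63) - 45 ≡ 67. → (63, 67)
3P: (63, 67) + (49, 45). λ = (45 - 67)/(49 - 63) ≡ 75/83 mod 97. 83⁻¹ ≡ 90 (mod 97), so λ ≡ 57.
  x = λ² - 63 - 49 = 3249 - 112 ≡ 33; y = λ·(63 - 33) - 67 ≡ 91. → (33, 91)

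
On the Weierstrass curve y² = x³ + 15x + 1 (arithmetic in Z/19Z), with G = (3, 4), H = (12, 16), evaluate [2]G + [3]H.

(0, 1)

First 2G:
Repeated addition: build up to 2G.
2G: tangent at (3, 4): λ = (3·3² + 15)/(2·4) ≡ 4/8. 8⁻¹ ≡ 12 (mod 19), so λ ≡ 4·12 ≡ 10.
  x = λ² - 3 - 3 = 100 - 6 ≡ 18; y = λ·(3 - 18) - 4 ≡ 17. → (18, 17)
2G = (18, 17).
Next 3H:
Repeated addition: build up to 3H.
2H: tangent at (12, 16): λ = (3·12² + 15)/(2·16) ≡ 10/13. 13⁻¹ ≡ 3 (mod 19), so λ ≡ 10·3 ≡ 11.
  x = λ² - 12 - 12 = 121 - 24 ≡ 2; y = λ·(12 - 2) - 16 ≡ 18. → (2, 18)
3H: (2, 18) + (12, 16). λ = (16 - 18)/(12 - 2) ≡ 17/10 mod 19. 10⁻¹ ≡ 2 (mod 19) since 10·2 = 20 ≡ 1, so λ ≡ 15.
  x = λ² - 2 - 12 = 225 - 14 ≡ 2; y = λ·(2 - 2) - 18 ≡ 1. → (2, 1)
3H = (2, 1).
Finally 2G + 3H:
(18, 17) + (2, 1). λ = (1 - 17)/(2 - 18) ≡ 3/3 mod 19. 3⁻¹ ≡ 13 (mod 19), so λ ≡ 1.
  x = λ² - 18 - 2 = 1 - 20 ≡ 0; y = λ·(18 - 0) - 17 ≡ 1. → (0, 1)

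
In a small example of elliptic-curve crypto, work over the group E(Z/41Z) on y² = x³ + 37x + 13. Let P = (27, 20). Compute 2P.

tangent at (27, 20): λ = (3·27² + 37)/(2·20) ≡ 10/40. 40⁻¹ ≡ 40 (mod 41), so λ ≡ 10·40 ≡ 31.
  x = λ² - 27 - 27 = 961 - 54 ≡ 5; y = λ·(27 - 5) - 20 ≡ 6. → (5, 6)

(5, 6)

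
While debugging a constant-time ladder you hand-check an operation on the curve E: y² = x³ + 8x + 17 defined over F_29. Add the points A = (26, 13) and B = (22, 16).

(16, 23)

(26, 13) + (22, 16). λ = (16 - 13)/(22 - 26) ≡ 3/25 mod 29. 25⁻¹ ≡ 7 (mod 29), so λ ≡ 21.
  x = λ² - 26 - 22 = 441 - 48 ≡ 16; y = λ·(26 - 16) - 13 ≡ 23. → (16, 23)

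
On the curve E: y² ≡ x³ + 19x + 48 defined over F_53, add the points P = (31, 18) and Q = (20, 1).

(31, 18) + (20, 1). λ = (1 - 18)/(20 - 31) ≡ 36/42 mod 53. 42⁻¹ ≡ 24 (mod 53), so λ ≡ 16.
  x = λ² - 31 - 20 = 256 - 51 ≡ 46; y = λ·(31 - 46) - 18 ≡ 7. → (46, 7)

(46, 7)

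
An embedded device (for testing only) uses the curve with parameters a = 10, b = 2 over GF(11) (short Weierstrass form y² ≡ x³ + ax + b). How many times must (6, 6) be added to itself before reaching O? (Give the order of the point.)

4

2P: tangent at (6, 6): λ = (3·6² + 10)/(2·6) ≡ 8/1. 1⁻¹ ≡ 1 (mod 11) since 1·1 = 1 ≡ 1, so λ ≡ 8·1 ≡ 8.
  x = λ² - 6 - 6 = 64 - 12 ≡ 8; y = λ·(6 - 8) - 6 ≡ 0. → (8, 0)
3P: (8, 0) + (6, 6). λ = (6 - 0)/(6 - 8) ≡ 6/9 mod 11. 9⁻¹ ≡ 5 (mod 11) since 9·5 = 45 ≡ 1, so λ ≡ 8.
  x = λ² - 8 - 6 = 64 - 14 ≡ 6; y = λ·(8 - 6) - 0 ≡ 5. → (6, 5)
4P: (6, 5) + (6, 6): same x and y₁ ≡ -y₂, so the sum is O.
4P = O, so the order is 4.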